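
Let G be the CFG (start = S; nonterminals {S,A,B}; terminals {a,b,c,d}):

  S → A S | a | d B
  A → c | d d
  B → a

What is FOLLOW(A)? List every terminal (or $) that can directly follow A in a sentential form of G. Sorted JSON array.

FIRST iteration:
iter 1:
  A via A→c: +{c}
  A via A→d d: +{d}
  B via B→a: +{a}
  S via S→A S: +{c,d}
  S via S→a: +{a}
  FIRST[S]={a,c,d}  FIRST[A]={c,d}  FIRST[B]={a}
iter 2: (no change)
  FIRST[S]={a,c,d}  FIRST[A]={c,d}  FIRST[B]={a}

Compute FOLLOW by fixpoint:
initialize: $ ∈ FOLLOW(S)
round 1:
  S→A S: FOLLOW(A) ⊇ FIRST(S) = {a,c,d}; new: +{a,c,d}
  S→d B: FOLLOW(B) ⊇ FOLLOW(S) ⊇ {$}; new: +{$}
  FOLLOW[S]={$}  FOLLOW[A]={a,c,d}  FOLLOW[B]={$}
round 2: (no change)
  FOLLOW[S]={$}  FOLLOW[A]={a,c,d}  FOLLOW[B]={$}

FOLLOW(A) = ["a", "c", "d"]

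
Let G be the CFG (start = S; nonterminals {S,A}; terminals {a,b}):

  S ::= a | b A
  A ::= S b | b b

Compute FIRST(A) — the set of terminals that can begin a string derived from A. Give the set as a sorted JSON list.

FIRST iteration:
round 1:
  A via A→b b: +{b}
  S via S→a: +{a}
  S via S→b A: +{b}
  S: {a,b}  A: {b}
round 2:
  A via A→S b: +{a}
  S: {a,b}  A: {a,b}
round 3: (no change)
  S: {a,b}  A: {a,b}

FIRST(A) = ["a", "b"]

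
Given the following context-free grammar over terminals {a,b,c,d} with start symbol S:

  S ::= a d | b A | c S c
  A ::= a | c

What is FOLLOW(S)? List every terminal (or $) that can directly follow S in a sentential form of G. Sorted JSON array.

Compute FIRST by fixpoint:
round 1:
  A via A→a: +{a}
  A via A→c: +{c}
  S via S→a d: +{a}
  S via S→b A: +{b}
  S via S→c S c: +{c}
  FIRST[S]={a,b,c}  FIRST[A]={a,c}
round 2: (stable)
  FIRST[S]={a,b,c}  FIRST[A]={a,c}

Compute FOLLOW by fixpoint:
initialize: $ ∈ FOLLOW(S)
pass 1:
  S→b A: FOLLOW(A) ⊇ FOLLOW(S) ⊇ {$}; new: +{$}
  S→c S c: FOLLOW(S) ⊇ FIRST(c) = {c}; new: +{c}
  FOLLOW(S)={$,c}  FOLLOW(A)={$}
pass 2:
  S→b A: FOLLOW(A) ⊇ FOLLOW(S) ⊇ {$,c}; new: +{c}
  FOLLOW(S)={$,c}  FOLLOW(A)={$,c}
pass 3: (stable)
  FOLLOW(S)={$,c}  FOLLOW(A)={$,c}

FOLLOW(S) = ["$", "c"]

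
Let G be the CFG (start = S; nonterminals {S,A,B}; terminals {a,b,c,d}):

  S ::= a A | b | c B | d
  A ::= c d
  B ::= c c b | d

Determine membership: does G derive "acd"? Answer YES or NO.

CNF form of G:
  S -> T0 B | T3 A | b | d
  A -> T0 T1
  B -> T0 X4 | d
  T0 -> c
  T1 -> d
  T2 -> b
  T3 -> a
  X4 -> T0 T2

CYK table (by increasing span):
  T[0,0] 'a' = {T3}  orig:{}
  T[1,1] 'c' = {T0}  orig:{}
  T[2,2] 'd' = {B,S,T1}  orig:{B,S}
  T[0,1] 'ac' = ∅
  T[1,2] 'cd' = {A,S}
  T[0,2] 'acd' = {S}

S ∈ T[0,2] ⇒ YES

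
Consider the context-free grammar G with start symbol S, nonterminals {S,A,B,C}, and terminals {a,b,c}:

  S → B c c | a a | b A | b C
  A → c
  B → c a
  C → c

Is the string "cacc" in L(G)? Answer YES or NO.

Convert to CNF:
  S -> B X3 | T1 T1 | T2 A | T2 C
  A -> c
  B -> T0 T1
  C -> c
  T0 -> c
  T1 -> a
  T2 -> b
  X3 -> T0 T0

CYK fill:
  T[0,0] 'c' = {A,C,T0}  orig:{A,C}
  T[1,1] 'a' = {T1}  orig:{}
  T[2,2] 'c' = {A,C,T0}  orig:{A,C}
  T[3,3] 'c' = {A,C,T0}  orig:{A,C}
  T[0,1] 'ca' = {B}
  T[1,2] 'ac' = ∅
  T[2,3] 'cc' = {X3}  orig:{}
  T[0,2] 'cac' = ∅
  T[1,3] 'acc' = ∅
  T[0,3] 'cacc' = {S}

S ∈ T[0,3] ⇒ YES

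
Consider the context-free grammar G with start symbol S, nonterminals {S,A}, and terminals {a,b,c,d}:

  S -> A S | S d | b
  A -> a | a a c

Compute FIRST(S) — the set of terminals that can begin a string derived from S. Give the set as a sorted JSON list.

Compute FIRST by fixpoint:
round 1:
  A via A→a: +{a}
  S via S→A S: +{a}
  S via S→b: +{b}
  FIRST[S]={a,b}  FIRST[A]={a}
round 2: (stable)
  FIRST[S]={a,b}  FIRST[A]={a}

FIRST(S) = ["a", "b"]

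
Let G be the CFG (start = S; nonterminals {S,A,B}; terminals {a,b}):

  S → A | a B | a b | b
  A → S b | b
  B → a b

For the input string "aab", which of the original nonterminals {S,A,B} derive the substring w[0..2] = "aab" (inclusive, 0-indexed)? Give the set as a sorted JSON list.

Convert to CNF:
  S -> S T0 | T1 B | T1 T0 | b
  A -> S T0 | b
  B -> T1 T0
  T0 -> b
  T1 -> a

Fill CYK table bottom-up — only the sub-triangle for w[0..2]:
  cell(0,0) a: {T1}  orig:{}
  cell(1,1) a: {T1}  orig:{}
  cell(2,2) b: {A,S,T0}  orig:{A,S}
  cell(0,1) aa: ∅
  cell(1,2) ab: {B,S}
  cell(0,2) aab: {S}

Original NTs in T[0,2] deriving "aab": ["S"]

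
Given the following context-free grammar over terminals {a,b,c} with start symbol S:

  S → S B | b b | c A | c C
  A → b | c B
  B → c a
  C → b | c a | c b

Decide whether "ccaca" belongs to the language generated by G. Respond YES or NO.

CNF form of G:
  S -> S B | T0 A | T0 C | T2 T2
  A -> T0 B | b
  B -> T0 T1
  C -> T0 T1 | T0 T2 | b
  T0 -> c
  T1 -> a
  T2 -> b

CYK fill:
  T[0,0] 'c' = {T0}  orig:{}
  T[1,1] 'c' = {T0}  orig:{}
  T[2,2] 'a' = {T1}  orig:{}
  T[3,3] 'c' = {T0}  orig:{}
  T[4,4] 'a' = {T1}  orig:{}
  T[0,1] 'cc' = ∅
  T[1,2] 'ca' = {B,C}
  T[2,3] 'ac' = ∅
  T[3,4] 'ca' = {B,C}
  T[0,2] 'cca' = {A,S}
  T[1,3] 'cac' = ∅
  T[2,4] 'aca' = ∅
  T[0,3] 'ccac' = ∅
  T[1,4] 'caca' = ∅
  T[0,4] 'ccaca' = {S}

S ∈ T[0,4] ⇒ YES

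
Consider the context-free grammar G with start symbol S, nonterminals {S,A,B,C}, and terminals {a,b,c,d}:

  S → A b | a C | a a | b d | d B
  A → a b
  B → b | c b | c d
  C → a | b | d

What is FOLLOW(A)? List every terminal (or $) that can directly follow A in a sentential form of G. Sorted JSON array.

FIRST iteration:
iter 1:
  A via A→a b: +{a}
  B via B→b: +{b}
  B via B→c b: +{c}
  C via C→a: +{a}
  C via C→b: +{b}
  C via C→d: +{d}
  S via S→A b: +{a}
  S via S→b d: +{b}
  S via S→d B: +{d}
  FIRST[S]={a,b,d}  FIRST[A]={a}  FIRST[B]={b,c}  FIRST[C]={a,b,d}
iter 2: done
  FIRST[S]={a,b,d}  FIRST[A]={a}  FIRST[B]={b,c}  FIRST[C]={a,b,d}

Compute FOLLOW by fixpoint:
initialize: $ ∈ FOLLOW(S)
[1]
  S→A b: FOLLOW(A) ⊇ FIRST(b) = {b}; new: +{b}
  S→a C: FOLLOW(C) ⊇ FOLLOW(S) ⊇ {$}; new: +{$}
  S→d B: FOLLOW(B) ⊇ FOLLOW(S) ⊇ {$}; new: +{$}
  FOLLOW(S)={$}  FOLLOW(A)={b}  FOLLOW(B)={$}  FOLLOW(C)={$}
[2] (no change)
  FOLLOW(S)={$}  FOLLOW(A)={b}  FOLLOW(B)={$}  FOLLOW(C)={$}

FOLLOW(A) = ["b"]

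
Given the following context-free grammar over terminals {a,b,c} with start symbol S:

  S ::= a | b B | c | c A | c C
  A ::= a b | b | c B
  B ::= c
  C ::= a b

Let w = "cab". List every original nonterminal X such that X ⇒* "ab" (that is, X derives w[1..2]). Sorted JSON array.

CNF form of G:
  S -> T1 B | T2 A | T2 C | a | c
  A -> T0 T1 | T2 B | b
  B -> c
  C -> T0 T1
  T0 -> a
  T1 -> b
  T2 -> c

CYK table (by increasing span) (cells [i..j] with 1 ≤ i ≤ j ≤ 2 only):
  [1..1]={S,T0}  "a"  orig:{S}
  [2..2]={A,T1}  "b"  orig:{A}
  [1..2]={A,C}  "ab"

Original NTs in T[1,2] deriving "ab": ["A", "C"]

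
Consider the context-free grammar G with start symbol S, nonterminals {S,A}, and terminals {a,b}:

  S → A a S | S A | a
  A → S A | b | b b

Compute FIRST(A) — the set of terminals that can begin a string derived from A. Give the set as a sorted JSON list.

Compute FIRST by fixpoint:
round 1:
  A via A→b: +{b}
  S via S→A a S: +{b}
  S via S→a: +{a}
  S: {a,b}  A: {b}
round 2:
  A via A→S A: +{a}
  S: {a,b}  A: {a,b}
round 3: done
  S: {a,b}  A: {a,b}

FIRST(A) = ["a", "b"]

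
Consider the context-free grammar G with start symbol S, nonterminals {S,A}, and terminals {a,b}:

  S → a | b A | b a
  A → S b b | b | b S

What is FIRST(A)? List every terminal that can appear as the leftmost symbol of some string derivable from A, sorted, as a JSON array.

FIRST iteration:
iter 1:
  A via A→b: +{b}
  S via S→a: +{a}
  S via S→b A: +{b}
  S: {a,b}  A: {b}
iter 2:
  A via A→S b b: +{a}
  S: {a,b}  A: {a,b}
iter 3: (stable)
  S: {a,b}  A: {a,b}

FIRST(A) = ["a", "b"]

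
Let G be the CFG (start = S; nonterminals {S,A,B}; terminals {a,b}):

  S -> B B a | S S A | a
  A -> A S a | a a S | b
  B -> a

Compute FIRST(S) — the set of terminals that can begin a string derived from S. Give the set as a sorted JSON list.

Compute FIRST by fixpoint:
iter 1:
  A via A→a a S: +{a}
  A via A→b: +{b}
  B via B→a: +{a}
  S via S→B B a: +{a}
  S: {a}  A: {a,b}  B: {a}
iter 2: — fixpoint
  S: {a}  A: {a,b}  B: {a}

FIRST(S) = ["a"]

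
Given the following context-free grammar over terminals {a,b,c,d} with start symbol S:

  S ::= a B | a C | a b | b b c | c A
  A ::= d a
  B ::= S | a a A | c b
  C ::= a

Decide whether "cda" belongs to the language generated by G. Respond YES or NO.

CNF form of G:
  S -> T1 B | T1 C | T1 T2 | T2 X6 | T3 A
  A -> T0 T1
  B -> T1 B | T1 C | T1 T2 | T1 X4 | T2 X5 | T3 A | T3 T2
  C -> a
  T0 -> d
  T1 -> a
  T2 -> b
  T3 -> c
  X4 -> T1 A
  X5 -> T2 T3
  X6 -> T2 T3

CYK fill:
  cell(0,0) c: {T3}  orig:{}
  cell(1,1) d: {T0}  orig:{}
  cell(2,2) a: {C,T1}  orig:{C}
  cell(0,1) cd: ∅
  cell(1,2) da: {A}
  cell(0,2) cda: {B,S}

S ∈ T[0,2] ⇒ YES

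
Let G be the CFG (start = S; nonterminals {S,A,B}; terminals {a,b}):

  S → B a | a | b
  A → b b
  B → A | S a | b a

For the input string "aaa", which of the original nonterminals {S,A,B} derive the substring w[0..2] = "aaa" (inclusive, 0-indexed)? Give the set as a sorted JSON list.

CNF form of G:
  S -> B T1 | a | b
  A -> T0 T0
  B -> S T1 | T0 T0 | T0 T1
  T0 -> b
  T1 -> a

CYK table (by increasing span) — only the sub-triangle for w[0..2]:
  cell(0,0) a: {S,T1}  orig:{S}
  cell(1,1) a: {S,T1}  orig:{S}
  cell(2,2) a: {S,T1}  orig:{S}
  cell(0,1) aa: {B}
  cell(1,2) aa: {B}
  cell(0,2) aaa: {S}

Original NTs in T[0,2] deriving "aaa": ["S"]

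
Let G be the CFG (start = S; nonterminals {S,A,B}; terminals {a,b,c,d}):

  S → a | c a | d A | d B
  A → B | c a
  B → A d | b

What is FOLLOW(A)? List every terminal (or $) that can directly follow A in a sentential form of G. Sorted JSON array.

FIRST iteration:
round 1:
  A via A→c a: +{c}
  B via B→A d: +{c}
  B via B→b: +{b}
  S via S→a: +{a}
  S via S→c a: +{c}
  S via S→d A: +{d}
  FIRST(S)={a,c,d}  FIRST(A)={c}  FIRST(B)={b,c}
round 2:
  A via A→B: +{b}
  FIRST(S)={a,c,d}  FIRST(A)={b,c}  FIRST(B)={b,c}
round 3: (no change)
  FIRST(S)={a,c,d}  FIRST(A)={b,c}  FIRST(B)={b,c}

FOLLOW iteration:
initialize: $ ∈ FOLLOW(S)
[1]
  B→A d: FOLLOW(A) ⊇ FIRST(d) = {d}; new: +{d}
  S→d A: FOLLOW(A) ⊇ FOLLOW(S) ⊇ {$}; new: +{$}
  S→d B: FOLLOW(B) ⊇ FOLLOW(S) ⊇ {$}; new: +{$}
  FOLLOW(S)={$}  FOLLOW(A)={$,d}  FOLLOW(B)={$}
[2]
  A→B: FOLLOW(B) ⊇ FOLLOW(A) ⊇ {$,d}; new: +{d}
  FOLLOW(S)={$}  FOLLOW(A)={$,d}  FOLLOW(B)={$,d}
[3] (stable)
  FOLLOW(S)={$}  FOLLOW(A)={$,d}  FOLLOW(B)={$,d}

FOLLOW(A) = ["$", "d"]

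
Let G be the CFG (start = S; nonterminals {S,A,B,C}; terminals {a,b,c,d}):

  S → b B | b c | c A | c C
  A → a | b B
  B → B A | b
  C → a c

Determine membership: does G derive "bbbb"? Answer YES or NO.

Convert to CNF:
  S -> T0 B | T0 T2 | T2 A | T2 C
  A -> T0 B | a
  B -> B A | b
  C -> T1 T2
  T0 -> b
  T1 -> a
  T2 -> c

CYK table (by increasing span):
  [0..0]={B,T0}  "b"  orig:{B}
  [1..1]={B,T0}  "b"  orig:{B}
  [2..2]={B,T0}  "b"  orig:{B}
  [3..3]={B,T0}  "b"  orig:{B}
  [0..1]={A,S}  "bb"
  [1..2]={A,S}  "bb"
  [2..3]={A,S}  "bb"
  [0..2]={B}  "bbb"
  [1..3]={B}  "bbb"
  [0..3]={A,S}  "bbbb"

S ∈ T[0,3] ⇒ YES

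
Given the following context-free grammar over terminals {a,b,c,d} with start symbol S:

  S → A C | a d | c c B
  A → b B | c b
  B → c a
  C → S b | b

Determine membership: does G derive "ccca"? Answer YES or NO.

Convert to CNF:
  S -> A C | T1 X4 | T2 T3
  A -> T0 B | T1 T0
  B -> T1 T2
  C -> S T0 | b
  T0 -> b
  T1 -> c
  T2 -> a
  T3 -> d
  X4 -> T1 B

CYK fill:
  cell(0,0) c: {T1}  orig:{}
  cell(1,1) c: {T1}  orig:{}
  cell(2,2) c: {T1}  orig:{}
  cell(3,3) a: {T2}  orig:{}
  cell(0,1) cc: ∅
  cell(1,2) cc: ∅
  cell(2,3) ca: {B}
  cell(0,2) ccc: ∅
  cell(1,3) cca: {X4}  orig:{}
  cell(0,3) ccca: {S}

S ∈ T[0,3] ⇒ YES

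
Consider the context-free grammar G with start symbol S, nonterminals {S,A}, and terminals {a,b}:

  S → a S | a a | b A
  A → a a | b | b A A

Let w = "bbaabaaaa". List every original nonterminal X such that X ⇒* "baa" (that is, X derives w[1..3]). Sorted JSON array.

Convert to CNF:
  S -> T0 S | T0 T0 | T1 A
  A -> T0 T0 | T1 X2 | b
  T0 -> a
  T1 -> b
  X2 -> A A

Fill CYK table bottom-up — only the sub-triangle for w[1..3]:
  [1..1]={A,T1}  "b"  orig:{A}
  [2..2]={T0}  "a"  orig:{}
  [3..3]={T0}  "a"  orig:{}
  [1..2]=∅  "ba"
  [2..3]={A,S}  "aa"
  [1..3]={S,X2}  "baa"  orig:{S}

Original NTs in T[1,3] deriving "baa": ["S"]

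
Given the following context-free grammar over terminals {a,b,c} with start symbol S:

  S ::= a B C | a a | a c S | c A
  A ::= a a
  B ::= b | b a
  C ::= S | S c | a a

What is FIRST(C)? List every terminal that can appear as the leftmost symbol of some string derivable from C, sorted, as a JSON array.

FIRST sets, iterate to fixpoint:
iter 1:
  A via A→a a: +{a}
  B via B→b: +{b}
  C via C→a a: +{a}
  S via S→a B C: +{a}
  S via S→c A: +{c}
  FIRST(S)={a,c}  FIRST(A)={a}  FIRST(B)={b}  FIRST(C)={a}
iter 2:
  C via C→S: +{c}
  FIRST(S)={a,c}  FIRST(A)={a}  FIRST(B)={b}  FIRST(C)={a,c}
iter 3: (stable)
  FIRST(S)={a,c}  FIRST(A)={a}  FIRST(B)={b}  FIRST(C)={a,c}

FIRST(C) = ["a", "c"]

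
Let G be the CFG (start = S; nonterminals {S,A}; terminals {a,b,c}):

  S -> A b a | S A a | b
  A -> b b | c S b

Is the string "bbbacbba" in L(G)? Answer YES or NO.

CNF form of G:
  S -> A X4 | S X5 | b
  A -> T0 T0 | T1 X3
  T0 -> b
  T1 -> c
  T2 -> a
  X3 -> S T0
  X4 -> T0 T2
  X5 -> A T2

CYK fill:
  [0..0]={S,T0}  "b"  orig:{S}
  [1..1]={S,T0}  "b"  orig:{S}
  [2..2]={S,T0}  "b"  orig:{S}
  [3..3]={T2}  "a"  orig:{}
  [4..4]={T1}  "c"  orig:{}
  [5..5]={S,T0}  "b"  orig:{S}
  [6..6]={S,T0}  "b"  orig:{S}
  [7..7]={T2}  "a"  orig:{}
  [0..1]={A,X3}  "bb"  orig:{A}
  [1..2]={A,X3}  "bb"  orig:{A}
  [2..3]={X4}  "ba"  orig:{}
  [3..4]=∅  "ac"
  [4..5]=∅  "cb"
  [5..6]={A,X3}  "bb"  orig:{A}
  [6..7]={X4}  "ba"  orig:{}
  [0..2]=∅  "bbb"
  [1..3]={X5}  "bba"  orig:{}
  [2..4]=∅  "bac"
  [3..5]=∅  "acb"
  [4..6]={A}  "cbb"
  [5..7]={X5}  "bba"  orig:{}
  [0..3]={S}  "bbba"
  [1..4]=∅  "bbac"
  [2..5]=∅  "bacb"
  [3..6]=∅  "acbb"
  [4..7]={X5}  "cbba"  orig:{}
  [0..4]=∅  "bbbac"
  [1..5]=∅  "bbacb"
  [2..6]=∅  "bacbb"
  [3..7]=∅  "acbba"
  [0..5]=∅  "bbbacb"
  [1..6]=∅  "bbacbb"
  [2..7]=∅  "bacbba"
  [0..6]=∅  "bbbacbb"
  [1..7]=∅  "bbacbba"
  [0..7]={S}  "bbbacbba"

S ∈ T[0,7] ⇒ YES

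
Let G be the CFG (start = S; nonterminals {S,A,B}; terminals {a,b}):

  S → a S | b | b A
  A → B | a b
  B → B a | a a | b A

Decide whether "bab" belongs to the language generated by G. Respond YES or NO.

Convert to CNF:
  S -> T0 S | T1 A | b
  A -> B T0 | T0 T0 | T0 T1 | T1 A
  B -> B T0 | T0 T0 | T1 A
  T0 -> a
  T1 -> b

Fill CYK table bottom-up:
  T[0,0] 'b' = {S,T1}  orig:{S}
  T[1,1] 'a' = {T0}  orig:{}
  T[2,2] 'b' = {S,T1}  orig:{S}
  T[0,1] 'ba' = ∅
  T[1,2] 'ab' = {A,S}
  T[0,2] 'bab' = {A,B,S}

S ∈ T[0,2] ⇒ YES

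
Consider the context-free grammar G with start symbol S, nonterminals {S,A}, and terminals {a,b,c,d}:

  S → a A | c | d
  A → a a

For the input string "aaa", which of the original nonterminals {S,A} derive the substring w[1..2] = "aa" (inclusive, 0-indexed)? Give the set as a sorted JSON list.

CNF form of G:
  S -> T0 A | c | d
  A -> T0 T0
  T0 -> a

CYK fill — only the sub-triangle for w[1..2]:
  [1..1]={T0}  "a"  orig:{}
  [2..2]={T0}  "a"  orig:{}
  [1..2]={A}  "aa"

Original NTs in T[1,2] deriving "aa": ["A"]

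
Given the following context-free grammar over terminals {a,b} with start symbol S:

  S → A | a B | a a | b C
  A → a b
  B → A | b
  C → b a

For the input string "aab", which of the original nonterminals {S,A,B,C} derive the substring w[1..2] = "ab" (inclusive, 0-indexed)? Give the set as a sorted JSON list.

CNF form of G:
  S -> T0 B | T0 T0 | T0 T1 | T1 C
  A -> T0 T1
  B -> T0 T1 | b
  C -> T1 T0
  T0 -> a
  T1 -> b

CYK fill — only the sub-triangle for w[1..2]:
  cell(1,1) a: {T0}  orig:{}
  cell(2,2) b: {B,T1}  orig:{B}
  cell(1,2) ab: {A,B,S}

Original NTs in T[1,2] deriving "ab": ["A", "B", "S"]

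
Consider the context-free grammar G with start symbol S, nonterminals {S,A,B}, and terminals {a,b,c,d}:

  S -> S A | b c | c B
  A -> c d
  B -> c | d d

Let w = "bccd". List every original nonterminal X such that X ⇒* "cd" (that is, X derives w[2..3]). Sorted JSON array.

CNF form of G:
  S -> S A | T0 B | T2 T0
  A -> T0 T1
  B -> T1 T1 | c
  T0 -> c
  T1 -> d
  T2 -> b

CYK fill (cells [i..j] with 2 ≤ i ≤ j ≤ 3 only):
  cell(2,2) c: {B,T0}  orig:{B}
  cell(3,3) d: {T1}  orig:{}
  cell(2,3) cd: {A}

Original NTs in T[2,3] deriving "cd": ["A"]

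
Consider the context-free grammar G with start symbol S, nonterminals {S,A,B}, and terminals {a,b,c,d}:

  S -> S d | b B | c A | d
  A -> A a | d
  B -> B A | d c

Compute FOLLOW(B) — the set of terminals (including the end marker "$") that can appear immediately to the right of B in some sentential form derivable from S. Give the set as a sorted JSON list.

FIRST iteration:
iter 1:
  A via A→d: +{d}
  B via B→d c: +{d}
  S via S→b B: +{b}
  S via S→c A: +{c}
  S via S→d: +{d}
  FIRST(S)={b,c,d}  FIRST(A)={d}  FIRST(B)={d}
iter 2: (stable)
  FIRST(S)={b,c,d}  FIRST(A)={d}  FIRST(B)={d}

Compute FOLLOW by fixpoint:
FOLLOW(S) := {$}
pass 1:
  A→A a: FOLLOW(A) ⊇ FIRST(a) = {a}; new: +{a}
  B→B A: FOLLOW(B) ⊇ FIRST(A) = {d}; new: +{d}
  B→B A: FOLLOW(A) ⊇ FOLLOW(B) ⊇ {d}; new: +{d}
  S→S d: FOLLOW(S) ⊇ FIRST(d) = {d}; new: +{d}
  S→b B: FOLLOW(B) ⊇ FOLLOW(S) ⊇ {$,d}; new: +{$}
  S→c A: FOLLOW(A) ⊇ FOLLOW(S) ⊇ {$,d}; new: +{$}
  FOLLOW(S)={$,d}  FOLLOW(A)={$,a,d}  FOLLOW(B)={$,d}
pass 2: (stable)
  FOLLOW(S)={$,d}  FOLLOW(A)={$,a,d}  FOLLOW(B)={$,d}

FOLLOW(B) = ["$", "d"]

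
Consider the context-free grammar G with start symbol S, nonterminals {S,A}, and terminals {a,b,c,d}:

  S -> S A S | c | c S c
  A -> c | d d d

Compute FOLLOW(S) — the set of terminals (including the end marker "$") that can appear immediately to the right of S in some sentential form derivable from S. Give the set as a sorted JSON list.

FIRST iteration:
pass 1:
  A via A→c: +{c}
  A via A→d d d: +{d}
  S via S→c: +{c}
  S: {c}  A: {c,d}
pass 2: — fixpoint
  S: {c}  A: {c,d}

FOLLOW iteration:
initialize: $ ∈ FOLLOW(S)
[1]
  S→S A S: FOLLOW(S) ⊇ FIRST(A) = {c,d}; new: +{c,d}
  S→S A S: FOLLOW(A) ⊇ FIRST(S) = {c}; new: +{c}
  FOLLOW(S)={$,c,d}  FOLLOW(A)={c}
[2] — fixpoint
  FOLLOW(S)={$,c,d}  FOLLOW(A)={c}

FOLLOW(S) = ["$", "c", "d"]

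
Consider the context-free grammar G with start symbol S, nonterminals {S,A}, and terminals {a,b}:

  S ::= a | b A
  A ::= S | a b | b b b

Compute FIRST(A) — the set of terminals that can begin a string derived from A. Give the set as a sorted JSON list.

FIRST sets, iterate to fixpoint:
[1]
  A via A→a b: +{a}
  A via A→b b b: +{b}
  S via S→a: +{a}
  S via S→b A: +{b}
  FIRST(S)={a,b}  FIRST(A)={a,b}
[2] — fixpoint
  FIRST(S)={a,b}  FIRST(A)={a,b}

FIRST(A) = ["a", "b"]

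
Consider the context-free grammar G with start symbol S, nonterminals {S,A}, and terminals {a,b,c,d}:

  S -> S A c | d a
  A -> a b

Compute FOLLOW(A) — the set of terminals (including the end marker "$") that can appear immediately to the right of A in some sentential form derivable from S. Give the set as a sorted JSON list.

FIRST sets, iterate to fixpoint:
iter 1:
  A via A→a b: +{a}
  S via S→d a: +{d}
  FIRST(S)={d}  FIRST(A)={a}
iter 2: done
  FIRST(S)={d}  FIRST(A)={a}

FOLLOW iteration:
initialize: $ ∈ FOLLOW(S)
round 1:
  S→S A c: FOLLOW(S) ⊇ FIRST(A) = {a}; new: +{a}
  S→S A c: FOLLOW(A) ⊇ FIRST(c) = {c}; new: +{c}
  FOLLOW[S]={$,a}  FOLLOW[A]={c}
round 2: (no change)
  FOLLOW[S]={$,a}  FOLLOW[A]={c}

FOLLOW(A) = ["c"]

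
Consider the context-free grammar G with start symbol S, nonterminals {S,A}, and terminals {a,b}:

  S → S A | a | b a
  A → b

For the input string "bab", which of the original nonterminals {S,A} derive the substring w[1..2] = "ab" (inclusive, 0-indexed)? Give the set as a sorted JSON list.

CNF form of G:
  S -> S A | T0 T1 | a
  A -> b
  T0 -> b
  T1 -> a

Fill CYK table bottom-up — only the sub-triangle for w[1..2]:
  cell(1,1) a: {S,T1}  orig:{S}
  cell(2,2) b: {A,T0}  orig:{A}
  cell(1,2) ab: {S}

Original NTs in T[1,2] deriving "ab": ["S"]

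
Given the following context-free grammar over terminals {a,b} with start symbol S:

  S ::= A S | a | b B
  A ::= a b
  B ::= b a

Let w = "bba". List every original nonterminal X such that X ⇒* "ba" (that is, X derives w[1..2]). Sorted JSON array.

Convert to CNF:
  S -> A S | T1 B | a
  A -> T0 T1
  B -> T1 T0
  T0 -> a
  T1 -> b

CYK fill — only the sub-triangle for w[1..2]:
  [1..1]={T1}  "b"  orig:{}
  [2..2]={S,T0}  "a"  orig:{S}
  [1..2]={B}  "ba"

Original NTs in T[1,2] deriving "ba": ["B"]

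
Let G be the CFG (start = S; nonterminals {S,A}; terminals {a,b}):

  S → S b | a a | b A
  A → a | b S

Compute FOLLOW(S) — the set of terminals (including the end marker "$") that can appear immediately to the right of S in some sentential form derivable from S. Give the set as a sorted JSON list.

FIRST iteration:
[1]
  A via A→a: +{a}
  A via A→b S: +{b}
  S via S→a a: +{a}
  S via S→b A: +{b}
  S: {a,b}  A: {a,b}
[2] done
  S: {a,b}  A: {a,b}

Compute FOLLOW by fixpoint:
FOLLOW(S) := {$}
iter 1:
  S→S b: FOLLOW(S) ⊇ FIRST(b) = {b}; new: +{b}
  S→b A: FOLLOW(A) ⊇ FOLLOW(S) ⊇ {$,b}; new: +{$,b}
  S: {$,b}  A: {$,b}
iter 2: done
  S: {$,b}  A: {$,b}

FOLLOW(S) = ["$", "b"]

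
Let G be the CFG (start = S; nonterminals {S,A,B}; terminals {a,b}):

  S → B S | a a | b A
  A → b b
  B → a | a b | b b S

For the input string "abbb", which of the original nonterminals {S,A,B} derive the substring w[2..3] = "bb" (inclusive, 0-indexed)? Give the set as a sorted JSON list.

CNF form of G:
  S -> B S | T0 A | T1 T1
  A -> T0 T0
  B -> T0 X2 | T1 T0 | a
  T0 -> b
  T1 -> a
  X2 -> T0 S

CYK fill (cells [i..j] with 2 ≤ i ≤ j ≤ 3 only):
  T[2,2] 'b' = {T0}  orig:{}
  T[3,3] 'b' = {T0}  orig:{}
  T[2,3] 'bb' = {A}

Original NTs in T[2,3] deriving "bb": ["A"]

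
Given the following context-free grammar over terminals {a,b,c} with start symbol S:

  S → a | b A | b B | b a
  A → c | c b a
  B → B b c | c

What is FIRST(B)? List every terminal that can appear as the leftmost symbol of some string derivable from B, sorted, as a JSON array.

FIRST iteration:
round 1:
  A via A→c: +{c}
  B via B→c: +{c}
  S via S→a: +{a}
  S via S→b A: +{b}
  FIRST(S)={a,b}  FIRST(A)={c}  FIRST(B)={c}
round 2: — fixpoint
  FIRST(S)={a,b}  FIRST(A)={c}  FIRST(B)={c}

FIRST(B) = ["c"]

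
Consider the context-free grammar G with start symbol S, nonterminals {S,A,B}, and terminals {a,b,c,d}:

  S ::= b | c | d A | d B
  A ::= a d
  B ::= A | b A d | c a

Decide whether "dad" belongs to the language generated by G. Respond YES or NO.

Convert to CNF:
  S -> T1 A | T1 B | b | c
  A -> T0 T1
  B -> T0 T1 | T2 X4 | T3 T0
  T0 -> a
  T1 -> d
  T2 -> b
  T3 -> c
  X4 -> A T1

Fill CYK table bottom-up:
  [0..0]={T1}  "d"  orig:{}
  [1..1]={T0}  "a"  orig:{}
  [2..2]={T1}  "d"  orig:{}
  [0..1]=∅  "da"
  [1..2]={A,B}  "ad"
  [0..2]={S}  "dad"

S ∈ T[0,2] ⇒ YES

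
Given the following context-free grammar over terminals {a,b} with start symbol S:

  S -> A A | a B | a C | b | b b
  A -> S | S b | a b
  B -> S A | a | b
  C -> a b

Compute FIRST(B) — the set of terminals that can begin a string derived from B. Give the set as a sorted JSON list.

FIRST sets, iterate to fixpoint:
iter 1:
  A via A→a b: +{a}
  B via B→a: +{a}
  B via B→b: +{b}
  C via C→a b: +{a}
  S via S→A A: +{a}
  S via S→b: +{b}
  FIRST(S)={a,b}  FIRST(A)={a}  FIRST(B)={a,b}  FIRST(C)={a}
iter 2:
  A via A→S: +{b}
  FIRST(S)={a,b}  FIRST(A)={a,b}  FIRST(B)={a,b}  FIRST(C)={a}
iter 3: (no change)
  FIRST(S)={a,b}  FIRST(A)={a,b}  FIRST(B)={a,b}  FIRST(C)={a}

FIRST(B) = ["a", "b"]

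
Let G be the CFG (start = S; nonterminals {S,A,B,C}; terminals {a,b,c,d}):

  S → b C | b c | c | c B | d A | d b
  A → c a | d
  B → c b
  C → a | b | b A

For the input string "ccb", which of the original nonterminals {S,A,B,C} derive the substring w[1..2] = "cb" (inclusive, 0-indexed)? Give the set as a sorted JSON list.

Convert to CNF:
  S -> T0 B | T2 C | T2 T0 | T3 A | T3 T2 | c
  A -> T0 T1 | d
  B -> T0 T2
  C -> T2 A | a | b
  T0 -> c
  T1 -> a
  T2 -> b
  T3 -> d

CYK fill — only the sub-triangle for w[1..2]:
  [1..1]={S,T0}  "c"  orig:{S}
  [2..2]={C,T2}  "b"  orig:{C}
  [1..2]={B}  "cb"

Original NTs in T[1,2] deriving "cb": ["B"]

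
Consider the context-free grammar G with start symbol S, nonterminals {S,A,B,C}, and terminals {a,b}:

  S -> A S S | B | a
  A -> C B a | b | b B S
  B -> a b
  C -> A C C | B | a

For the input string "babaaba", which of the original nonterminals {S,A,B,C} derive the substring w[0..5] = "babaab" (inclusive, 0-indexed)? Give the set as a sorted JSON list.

CNF form of G:
  S -> A X5 | T0 T1 | a
  A -> C X2 | T1 X3 | b
  B -> T0 T1
  C -> A X4 | T0 T1 | a
  T0 -> a
  T1 -> b
  X2 -> B T0
  X3 -> B S
  X4 -> C C
  X5 -> S S

CYK table (by increasing span), restricted to cells inside w[0..5]:
  cell(0,0) b: {A,T1}  orig:{A}
  cell(1,1) a: {C,S,T0}  orig:{C,S}
  cell(2,2) b: {A,T1}  orig:{A}
  cell(3,3) a: {C,S,T0}  orig:{C,S}
  cell(4,4) a: {C,S,T0}  orig:{C,S}
  cell(5,5) b: {A,T1}  orig:{A}
  cell(0,1) ba: ∅
  cell(1,2) ab: {B,C,S}
  cell(2,3) ba: ∅
  cell(3,4) aa: {X4,X5}  orig:{}
  cell(4,5) ab: {B,C,S}
  cell(0,2) bab: ∅
  cell(1,3) aba: {X2,X3,X4,X5}  orig:{}
  cell(2,4) baa: {C,S}
  cell(3,5) aab: {X4,X5}  orig:{}
  cell(0,3) baba: {A,C,S}
  cell(1,4) abaa: {X4,X5}  orig:{}
  cell(2,5) baab: {C,S}
  cell(0,4) babaa: {C,S,X4,X5}  orig:{C,S}
  cell(1,5) abaab: {X4,X5}  orig:{}
  cell(0,5) babaab: {C,S,X4,X5}  orig:{C,S}

Original NTs in T[0,5] deriving "babaab": ["C", "S"]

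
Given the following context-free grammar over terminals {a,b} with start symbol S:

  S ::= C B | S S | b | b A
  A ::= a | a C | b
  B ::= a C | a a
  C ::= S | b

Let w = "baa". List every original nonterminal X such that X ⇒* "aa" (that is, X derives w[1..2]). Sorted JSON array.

Convert to CNF:
  S -> C B | S S | T1 A | b
  A -> T0 C | a | b
  B -> T0 C | T0 T0
  C -> C B | S S | T1 A | b
  T0 -> a
  T1 -> b

CYK table (by increasing span) (cells [i..j] with 1 ≤ i ≤ j ≤ 2 only):
  cell(1,1) a: {A,T0}  orig:{A}
  cell(2,2) a: {A,T0}  orig:{A}
  cell(1,2) aa: {B}

Original NTs in T[1,2] deriving "aa": ["B"]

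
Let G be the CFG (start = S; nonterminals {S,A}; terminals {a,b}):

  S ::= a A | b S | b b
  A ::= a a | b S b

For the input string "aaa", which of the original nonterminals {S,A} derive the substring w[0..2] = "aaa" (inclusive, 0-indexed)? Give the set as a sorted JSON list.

CNF form of G:
  S -> T0 A | T1 S | T1 T1
  A -> T0 T0 | T1 X2
  T0 -> a
  T1 -> b
  X2 -> S T1

CYK table (by increasing span), restricted to cells inside w[0..2]:
  cell(0,0) a: {T0}  orig:{}
  cell(1,1) a: {T0}  orig:{}
  cell(2,2) a: {T0}  orig:{}
  cell(0,1) aa: {A}
  cell(1,2) aa: {A}
  cell(0,2) aaa: {S}

Original NTs in T[0,2] deriving "aaa": ["S"]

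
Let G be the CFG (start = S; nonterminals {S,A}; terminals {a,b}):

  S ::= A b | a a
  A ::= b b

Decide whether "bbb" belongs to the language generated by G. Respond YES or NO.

CNF form of G:
  S -> A T0 | T1 T1
  A -> T0 T0
  T0 -> b
  T1 -> a

CYK fill:
  T[0,0] 'b' = {T0}  orig:{}
  T[1,1] 'b' = {T0}  orig:{}
  T[2,2] 'b' = {T0}  orig:{}
  T[0,1] 'bb' = {A}
  T[1,2] 'bb' = {A}
  T[0,2] 'bbb' = {S}

S ∈ T[0,2] ⇒ YES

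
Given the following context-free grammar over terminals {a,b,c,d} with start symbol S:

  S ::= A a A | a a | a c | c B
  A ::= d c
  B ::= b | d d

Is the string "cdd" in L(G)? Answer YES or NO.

Convert to CNF:
  S -> A X3 | T1 B | T2 T1 | T2 T2
  A -> T0 T1
  B -> T0 T0 | b
  T0 -> d
  T1 -> c
  T2 -> a
  X3 -> T2 A

Fill CYK table bottom-up:
  T[0,0] 'c' = {T1}  orig:{}
  T[1,1] 'd' = {T0}  orig:{}
  T[2,2] 'd' = {T0}  orig:{}
  T[0,1] 'cd' = ∅
  T[1,2] 'dd' = {B}
  T[0,2] 'cdd' = {S}

S ∈ T[0,2] ⇒ YES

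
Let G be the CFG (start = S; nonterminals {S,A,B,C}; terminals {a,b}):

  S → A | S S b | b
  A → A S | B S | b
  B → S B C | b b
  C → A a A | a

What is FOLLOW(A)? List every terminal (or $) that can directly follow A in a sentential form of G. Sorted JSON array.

FIRST iteration:
round 1:
  A via A→b: +{b}
  B via B→b b: +{b}
  C via C→A a A: +{b}
  C via C→a: +{a}
  S via S→A: +{b}
  FIRST[S]={b}  FIRST[A]={b}  FIRST[B]={b}  FIRST[C]={a,b}
round 2: (stable)
  FIRST[S]={b}  FIRST[A]={b}  FIRST[B]={b}  FIRST[C]={a,b}

Compute FOLLOW by fixpoint:
initialize: $ ∈ FOLLOW(S)
[1]
  A→A S: FOLLOW(A) ⊇ FIRST(S) = {b}; new: +{b}
  A→A S: FOLLOW(S) ⊇ FOLLOW(A) ⊇ {b}; new: +{b}
  A→B S: FOLLOW(B) ⊇ FIRST(S) = {b}; new: +{b}
  B→S B C: FOLLOW(B) ⊇ FIRST(C) = {a,b}; new: +{a}
  B→S B C: FOLLOW(C) ⊇ FOLLOW(B) ⊇ {a,b}; new: +{a,b}
  C→A a A: FOLLOW(A) ⊇ FIRST(a) = {a}; new: +{a}
  S→A: FOLLOW(A) ⊇ FOLLOW(S) ⊇ {$,b}; new: +{$}
  S: {$,b}  A: {$,a,b}  B: {a,b}  C: {a,b}
[2]
  A→A S: FOLLOW(S) ⊇ FOLLOW(A) ⊇ {$,a,b}; new: +{a}
  S: {$,a,b}  A: {$,a,b}  B: {a,b}  C: {a,b}
[3] (no change)
  S: {$,a,b}  A: {$,a,b}  B: {a,b}  C: {a,b}

FOLLOW(A) = ["$", "a", "b"]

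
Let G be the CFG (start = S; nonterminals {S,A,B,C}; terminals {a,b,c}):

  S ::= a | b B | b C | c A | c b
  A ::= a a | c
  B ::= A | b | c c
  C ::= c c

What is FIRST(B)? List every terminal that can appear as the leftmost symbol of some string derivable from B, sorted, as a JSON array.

FIRST sets, iterate to fixpoint:
iter 1:
  A via A→a a: +{a}
  A via A→c: +{c}
  B via B→A: +{a,c}
  B via B→b: +{b}
  C via C→c c: +{c}
  S via S→a: +{a}
  S via S→b B: +{b}
  S via S→c A: +{c}
  FIRST[S]={a,b,c}  FIRST[A]={a,c}  FIRST[B]={a,b,c}  FIRST[C]={c}
iter 2: (stable)
  FIRST[S]={a,b,c}  FIRST[A]={a,c}  FIRST[B]={a,b,c}  FIRST[C]={c}

FIRST(B) = ["a", "b", "c"]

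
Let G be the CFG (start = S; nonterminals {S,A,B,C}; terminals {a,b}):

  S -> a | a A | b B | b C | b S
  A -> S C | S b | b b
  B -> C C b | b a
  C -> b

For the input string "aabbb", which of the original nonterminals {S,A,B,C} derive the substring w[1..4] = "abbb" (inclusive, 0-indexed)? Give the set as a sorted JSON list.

Convert to CNF:
  S -> T0 B | T0 C | T0 S | T1 A | a
  A -> S C | S T0 | T0 T0
  B -> C X2 | T0 T1
  C -> b
  T0 -> b
  T1 -> a
  X2 -> C T0

CYK fill, restricted to cells inside w[1..4]:
  [1..1]={S,T1}  "a"  orig:{S}
  [2..2]={C,T0}  "b"  orig:{C}
  [3..3]={C,T0}  "b"  orig:{C}
  [4..4]={C,T0}  "b"  orig:{C}
  [1..2]={A}  "ab"
  [2..3]={A,S,X2}  "bb"  orig:{A,S}
  [3..4]={A,S,X2}  "bb"  orig:{A,S}
  [1..3]={S}  "abb"
  [2..4]={A,B,S}  "bbb"
  [1..4]={A,S}  "abbb"

Original NTs in T[1,4] deriving "abbb": ["A", "S"]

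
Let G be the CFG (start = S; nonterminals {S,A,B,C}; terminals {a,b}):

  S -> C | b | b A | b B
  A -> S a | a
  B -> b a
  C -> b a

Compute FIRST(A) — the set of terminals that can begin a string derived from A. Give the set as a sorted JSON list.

Compute FIRST by fixpoint:
iter 1:
  A via A→a: +{a}
  B via B→b a: +{b}
  C via C→b a: +{b}
  S via S→C: +{b}
  S: {b}  A: {a}  B: {b}  C: {b}
iter 2:
  A via A→S a: +{b}
  S: {b}  A: {a,b}  B: {b}  C: {b}
iter 3: (no change)
  S: {b}  A: {a,b}  B: {b}  C: {b}

FIRST(A) = ["a", "b"]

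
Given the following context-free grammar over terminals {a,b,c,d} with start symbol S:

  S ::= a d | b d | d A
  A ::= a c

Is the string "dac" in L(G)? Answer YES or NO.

CNF form of G:
  S -> T0 T2 | T2 A | T3 T2
  A -> T0 T1
  T0 -> a
  T1 -> c
  T2 -> d
  T3 -> b

Fill CYK table bottom-up:
  [0..0]={T2}  "d"  orig:{}
  [1..1]={T0}  "a"  orig:{}
  [2..2]={T1}  "c"  orig:{}
  [0..1]=∅  "da"
  [1..2]={A}  "ac"
  [0..2]={S}  "dac"

S ∈ T[0,2] ⇒ YES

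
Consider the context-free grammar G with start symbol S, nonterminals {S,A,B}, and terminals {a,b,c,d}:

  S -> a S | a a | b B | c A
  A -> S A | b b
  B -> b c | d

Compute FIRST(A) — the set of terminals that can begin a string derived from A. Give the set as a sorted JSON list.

FIRST iteration:
round 1:
  A via A→b b: +{b}
  B via B→b c: +{b}
  B via B→d: +{d}
  S via S→a S: +{a}
  S via S→b B: +{b}
  S via S→c A: +{c}
  FIRST(S)={a,b,c}  FIRST(A)={b}  FIRST(B)={b,d}
round 2:
  A via A→S A: +{a,c}
  FIRST(S)={a,b,c}  FIRST(A)={a,b,c}  FIRST(B)={b,d}
round 3: done
  FIRST(S)={a,b,c}  FIRST(A)={a,b,c}  FIRST(B)={b,d}

FIRST(A) = ["a", "b", "c"]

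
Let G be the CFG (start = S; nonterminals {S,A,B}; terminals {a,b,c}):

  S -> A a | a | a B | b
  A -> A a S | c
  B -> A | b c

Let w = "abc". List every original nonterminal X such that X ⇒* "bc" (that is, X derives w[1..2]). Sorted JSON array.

CNF form of G:
  S -> A T0 | T0 B | a | b
  A -> A X3 | c
  B -> A X4 | T1 T2 | c
  T0 -> a
  T1 -> b
  T2 -> c
  X3 -> T0 S
  X4 -> T0 S

CYK table (by increasing span) — only the sub-triangle for w[1..2]:
  T[1,1] 'b' = {S,T1}  orig:{S}
  T[2,2] 'c' = {A,B,T2}  orig:{A,B}
  T[1,2] 'bc' = {B}

Original NTs in T[1,2] deriving "bc": ["B"]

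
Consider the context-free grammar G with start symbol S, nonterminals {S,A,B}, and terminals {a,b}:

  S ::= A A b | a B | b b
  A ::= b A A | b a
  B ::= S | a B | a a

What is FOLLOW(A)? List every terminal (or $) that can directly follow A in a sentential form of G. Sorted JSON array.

FIRST iteration:
[1]
  A via A→b A A: +{b}
  B via B→a B: +{a}
  S via S→A A b: +{b}
  S via S→a B: +{a}
  FIRST[S]={a,b}  FIRST[A]={b}  FIRST[B]={a}
[2]
  B via B→S: +{b}
  FIRST[S]={a,b}  FIRST[A]={b}  FIRST[B]={a,b}
[3] (stable)
  FIRST[S]={a,b}  FIRST[A]={b}  FIRST[B]={a,b}

Compute FOLLOW by fixpoint:
FOLLOW(S) := {$}
pass 1:
  A→b A A: FOLLOW(A) ⊇ FIRST(A) = {b}; new: +{b}
  S→a B: FOLLOW(B) ⊇ FOLLOW(S) ⊇ {$}; new: +{$}
  S: {$}  A: {b}  B: {$}
pass 2: (no change)
  S: {$}  A: {b}  B: {$}

FOLLOW(A) = ["b"]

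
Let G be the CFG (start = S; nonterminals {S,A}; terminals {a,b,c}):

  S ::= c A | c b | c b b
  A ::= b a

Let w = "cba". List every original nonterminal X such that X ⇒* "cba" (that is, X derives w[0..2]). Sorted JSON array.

Convert to CNF:
  S -> T2 A | T2 T0 | T2 X3
  A -> T0 T1
  T0 -> b
  T1 -> a
  T2 -> c
  X3 -> T0 T0

Fill CYK table bottom-up — only the sub-triangle for w[0..2]:
  T[0,0] 'c' = {T2}  orig:{}
  T[1,1] 'b' = {T0}  orig:{}
  T[2,2] 'a' = {T1}  orig:{}
  T[0,1] 'cb' = {S}
  T[1,2] 'ba' = {A}
  T[0,2] 'cba' = {S}

Original NTs in T[0,2] deriving "cba": ["S"]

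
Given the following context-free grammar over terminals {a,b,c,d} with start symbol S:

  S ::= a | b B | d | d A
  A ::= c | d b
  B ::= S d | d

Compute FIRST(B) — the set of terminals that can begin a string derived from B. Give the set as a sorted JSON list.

Compute FIRST by fixpoint:
round 1:
  A via A→c: +{c}
  A via A→d b: +{d}
  B via B→d: +{d}
  S via S→a: +{a}
  S via S→b B: +{b}
  S via S→d: +{d}
  FIRST(S)={a,b,d}  FIRST(A)={c,d}  FIRST(B)={d}
round 2:
  B via B→S d: +{a,b}
  FIRST(S)={a,b,d}  FIRST(A)={c,d}  FIRST(B)={a,b,d}
round 3: (stable)
  FIRST(S)={a,b,d}  FIRST(A)={c,d}  FIRST(B)={a,b,d}

FIRST(B) = ["a", "b", "d"]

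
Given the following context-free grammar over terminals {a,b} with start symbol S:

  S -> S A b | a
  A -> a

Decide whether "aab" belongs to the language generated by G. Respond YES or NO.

Convert to CNF:
  S -> S X1 | a
  A -> a
  T0 -> b
  X1 -> A T0

CYK fill:
  cell(0,0) a: {A,S}
  cell(1,1) a: {A,S}
  cell(2,2) b: {T0}  orig:{}
  cell(0,1) aa: ∅
  cell(1,2) ab: {X1}  orig:{}
  cell(0,2) aab: {S}

S ∈ T[0,2] ⇒ YES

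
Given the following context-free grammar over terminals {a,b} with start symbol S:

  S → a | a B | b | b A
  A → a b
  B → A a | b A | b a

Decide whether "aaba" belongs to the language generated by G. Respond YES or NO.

Convert to CNF:
  S -> T0 B | T1 A | a | b
  A -> T0 T1
  B -> A T0 | T1 A | T1 T0
  T0 -> a
  T1 -> b

CYK table (by increasing span):
  cell(0,0) a: {S,T0}  orig:{S}
  cell(1,1) a: {S,T0}  orig:{S}
  cell(2,2) b: {S,T1}  orig:{S}
  cell(3,3) a: {S,T0}  orig:{S}
  cell(0,1) aa: ∅
  cell(1,2) ab: {A}
  cell(2,3) ba: {B}
  cell(0,2) aab: ∅
  cell(1,3) aba: {B,S}
  cell(0,3) aaba: {S}

S ∈ T[0,3] ⇒ YES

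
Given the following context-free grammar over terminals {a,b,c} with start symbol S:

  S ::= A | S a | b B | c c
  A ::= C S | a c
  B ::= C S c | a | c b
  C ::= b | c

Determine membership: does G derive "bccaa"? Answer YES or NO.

CNF form of G:
  S -> C S | S T0 | T0 T1 | T1 T1 | T2 B
  A -> C S | T0 T1
  B -> C X3 | T1 T2 | a
  C -> b | c
  T0 -> a
  T1 -> c
  T2 -> b
  X3 -> S T1

Fill CYK table bottom-up:
  T[0,0] 'b' = {C,T2}  orig:{C}
  T[1,1] 'c' = {C,T1}  orig:{C}
  T[2,2] 'c' = {C,T1}  orig:{C}
  T[3,3] 'a' = {B,T0}  orig:{B}
  T[4,4] 'a' = {B,T0}  orig:{B}
  T[0,1] 'bc' = ∅
  T[1,2] 'cc' = {S}
  T[2,3] 'ca' = ∅
  T[3,4] 'aa' = ∅
  T[0,2] 'bcc' = {A,S}
  T[1,3] 'cca' = {S}
  T[2,4] 'caa' = ∅
  T[0,3] 'bcca' = {A,S}
  T[1,4] 'ccaa' = {S}
  T[0,4] 'bccaa' = {A,S}

S ∈ T[0,4] ⇒ YES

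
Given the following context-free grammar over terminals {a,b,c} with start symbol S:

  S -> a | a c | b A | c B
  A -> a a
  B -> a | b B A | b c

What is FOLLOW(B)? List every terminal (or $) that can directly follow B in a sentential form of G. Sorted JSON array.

FIRST iteration:
iter 1:
  A via A→a a: +{a}
  B via B→a: +{a}
  B via B→b B A: +{b}
  S via S→a: +{a}
  S via S→b A: +{b}
  S via S→c B: +{c}
  S: {a,b,c}  A: {a}  B: {a,b}
iter 2: done
  S: {a,b,c}  A: {a}  B: {a,b}

FOLLOW iteration:
FOLLOW(S) := {$}
iter 1:
  B→b B A: FOLLOW(B) ⊇ FIRST(A) = {a}; new: +{a}
  B→b B A: FOLLOW(A) ⊇ FOLLOW(B) ⊇ {a}; new: +{a}
  S→b A: FOLLOW(A) ⊇ FOLLOW(S) ⊇ {$}; new: +{$}
  S→c B: FOLLOW(B) ⊇ FOLLOW(S) ⊇ {$}; new: +{$}
  FOLLOW(S)={$}  FOLLOW(A)={$,a}  FOLLOW(B)={$,a}
iter 2: done
  FOLLOW(S)={$}  FOLLOW(A)={$,a}  FOLLOW(B)={$,a}

FOLLOW(B) = ["$", "a"]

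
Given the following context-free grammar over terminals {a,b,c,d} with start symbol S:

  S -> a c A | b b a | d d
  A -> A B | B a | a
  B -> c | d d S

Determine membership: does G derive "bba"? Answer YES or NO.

CNF form of G:
  S -> T0 X5 | T1 T1 | T3 X6
  A -> A B | B T0 | a
  B -> T1 X4 | c
  T0 -> a
  T1 -> d
  T2 -> c
  T3 -> b
  X4 -> T1 S
  X5 -> T2 A
  X6 -> T3 T0

CYK table (by increasing span):
  [0..0]={T3}  "b"  orig:{}
  [1..1]={T3}  "b"  orig:{}
  [2..2]={A,T0}  "a"  orig:{A}
  [0..1]=∅  "bb"
  [1..2]={X6}  "ba"  orig:{}
  [0..2]={S}  "bba"

S ∈ T[0,2] ⇒ YES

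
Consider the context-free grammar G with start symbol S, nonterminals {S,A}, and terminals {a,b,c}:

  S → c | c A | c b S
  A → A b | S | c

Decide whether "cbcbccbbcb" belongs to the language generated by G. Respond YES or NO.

Convert to CNF:
  S -> T1 A | T1 X3 | c
  A -> A T0 | T1 A | T1 X2 | c
  T0 -> b
  T1 -> c
  X2 -> T0 S
  X3 -> T0 S

CYK table (by increasing span):
  T[0,0] 'c' = {A,S,T1}  orig:{A,S}
  T[1,1] 'b' = {T0}  orig:{}
  T[2,2] 'c' = {A,S,T1}  orig:{A,S}
  T[3,3] 'b' = {T0}  orig:{}
  T[4,4] 'c' = {A,S,T1}  orig:{A,S}
  T[5,5] 'c' = {A,S,T1}  orig:{A,S}
  T[6,6] 'b' = {T0}  orig:{}
  T[7,7] 'b' = {T0}  orig:{}
  T[8,8] 'c' = {A,S,T1}  orig:{A,S}
  T[9,9] 'b' = {T0}  orig:{}
  T[0,1] 'cb' = {A}
  T[1,2] 'bc' = {X2,X3}  orig:{}
  T[2,3] 'cb' = {A}
  T[3,4] 'bc' = {X2,X3}  orig:{}
  T[4,5] 'cc' = {A,S}
  T[5,6] 'cb' = {A}
  T[6,7] 'bb' = ∅
  T[7,8] 'bc' = {X2,X3}  orig:{}
  T[8,9] 'cb' = {A}
  T[0,2] 'cbc' = {A,S}
  T[1,3] 'bcb' = ∅
  T[2,4] 'cbc' = {A,S}
  T[3,5] 'bcc' = {X2,X3}  orig:{}
  T[4,6] 'ccb' = {A,S}
  T[5,7] 'cbb' = {A}
  T[6,8] 'bbc' = ∅
  T[7,9] 'bcb' = ∅
  T[0,3] 'cbcb' = {A}
  T[1,4] 'bcbc' = {X2,X3}  orig:{}
  T[2,5] 'cbcc' = {A,S}
  T[3,6] 'bccb' = {X2,X3}  orig:{}
  T[4,7] 'ccbb' = {A,S}
  T[5,8] 'cbbc' = ∅
  T[6,9] 'bbcb' = ∅
  T[0,4] 'cbcbc' = {A,S}
  T[1,5] 'bcbcc' = {X2,X3}  orig:{}
  T[2,6] 'cbccb' = {A,S}
  T[3,7] 'bccbb' = {X2,X3}  orig:{}
  T[4,8] 'ccbbc' = ∅
  T[5,9] 'cbbcb' = ∅
  T[0,5] 'cbcbcc' = {A,S}
  T[1,6] 'bcbccb' = {X2,X3}  orig:{}
  T[2,7] 'cbccbb' = {A,S}
  T[3,8] 'bccbbc' = ∅
  T[4,9] 'ccbbcb' = ∅
  T[0,6] 'cbcbccb' = {A,S}
  T[1,7] 'bcbccbb' = {X2,X3}  orig:{}
  T[2,8] 'cbccbbc' = ∅
  T[3,9] 'bccbbcb' = ∅
  T[0,7] 'cbcbccbb' = {A,S}
  T[1,8] 'bcbccbbc' = ∅
  T[2,9] 'cbccbbcb' = ∅
  T[0,8] 'cbcbccbbc' = ∅
  T[1,9] 'bcbccbbcb' = ∅
  T[0,9] 'cbcbccbbcb' = ∅

S ∉ T[0,9] ⇒ NO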